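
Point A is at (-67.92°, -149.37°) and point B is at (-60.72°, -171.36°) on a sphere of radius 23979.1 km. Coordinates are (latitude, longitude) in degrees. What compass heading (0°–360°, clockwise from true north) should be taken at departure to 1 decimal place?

Δλ = -21.990° = -0.3838 rad.
y = sin Δλ · cos φ₂ = (-0.3744)(0.4891) = -0.1831
x = cos φ₁ sin φ₂ − sin φ₁ cos φ₂ cos Δλ = (0.3759)(-0.8722) − (-0.9267)(0.4891)(0.9272) = 0.0924
θ = atan2(y, x) = -63.24°; adding 360° gives 296.8°.

296.8°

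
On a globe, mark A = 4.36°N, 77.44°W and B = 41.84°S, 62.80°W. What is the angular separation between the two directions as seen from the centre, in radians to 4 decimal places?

0.8392 rad

In radians: φ₁ = 0.0761, φ₂ = -0.7302, Δλ = 14.640° = 0.2555 rad.
Haversine: a = sin²(Δφ/2) + cos φ₁ cos φ₂ sin²(Δλ/2) = 0.1539 + (0.9971)(0.7450)(0.0162) = 0.16599.
Central angle c = 2·arcsin(√a) = 0.83924 rad.
So the angular separation is 0.8392 rad.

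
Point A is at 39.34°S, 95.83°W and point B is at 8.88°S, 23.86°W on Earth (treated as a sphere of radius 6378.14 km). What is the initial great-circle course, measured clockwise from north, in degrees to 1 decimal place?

With φ₁ = -0.6866, φ₂ = -0.1550, Δλ = 1.2561 rad, the forward-azimuth formula gives
θ = atan2( sin Δλ cos φ₂ , cos φ₁ sin φ₂ − sin φ₁ cos φ₂ cos Δλ ) = atan2(0.9395, 0.0745) = 85.47°.
So the initial bearing is 85.5°.

85.5°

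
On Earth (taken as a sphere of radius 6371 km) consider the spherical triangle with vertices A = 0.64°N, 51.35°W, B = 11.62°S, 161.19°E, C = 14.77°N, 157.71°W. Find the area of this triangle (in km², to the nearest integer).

Side lengths (central angles): a = 0.8468, b = 1.8437, c = 2.5462 rad; semiperimeter s = 2.6183.
By l'Huilier's theorem, tan(E/4) = √[tan(s/2) tan((s−a)/2) tan((s−b)/2) tan((s−c)/2)], giving spherical excess E = 1.0152 rad.
Area = E·R² = 1.0152 × (6371)² ≈ 41205970 km².

41205970 km²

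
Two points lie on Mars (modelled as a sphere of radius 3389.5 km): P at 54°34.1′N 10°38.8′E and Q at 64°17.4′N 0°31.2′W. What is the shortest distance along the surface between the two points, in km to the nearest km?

In radians: φ₁ = 0.9524, φ₂ = 1.1221, Δλ = -11.167° = -0.1949 rad.
cos c = sin φ₁ sin φ₂ + cos φ₁ cos φ₂ cos Δλ = (0.8148)(0.9010) + (0.5797)(0.4338)(0.9811) = 0.98088,
so c = arccos(0.98088) = 0.19587 rad.
Distance = R·c = 3389.5 × 0.1959 ≈ 664 km.

664 km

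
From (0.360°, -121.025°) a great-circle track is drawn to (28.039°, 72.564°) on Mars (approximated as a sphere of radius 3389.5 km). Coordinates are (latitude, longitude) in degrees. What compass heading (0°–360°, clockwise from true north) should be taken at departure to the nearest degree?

336°

With φ₁ = 0.0063, φ₂ = 0.4894, Δλ = -2.9044 rad, the forward-azimuth formula gives
θ = atan2( sin Δλ cos φ₂ , cos φ₁ sin φ₂ − sin φ₁ cos φ₂ cos Δλ ) = atan2(-0.2074, 0.4755) = -23.57°.
Adding 360° brings this into [0°, 360°): 336°.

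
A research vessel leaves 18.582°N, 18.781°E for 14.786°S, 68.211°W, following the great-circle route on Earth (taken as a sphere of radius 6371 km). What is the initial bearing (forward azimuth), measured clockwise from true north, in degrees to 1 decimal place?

With φ₁ = 0.3243, φ₂ = -0.2581, Δλ = -1.5183 rad, the forward-azimuth formula gives
θ = atan2( sin Δλ cos φ₂ , cos φ₁ sin φ₂ − sin φ₁ cos φ₂ cos Δλ ) = atan2(-0.9656, -0.2581) = -104.96°.
Adding 360° brings this into [0°, 360°): 255.0°.

255.0°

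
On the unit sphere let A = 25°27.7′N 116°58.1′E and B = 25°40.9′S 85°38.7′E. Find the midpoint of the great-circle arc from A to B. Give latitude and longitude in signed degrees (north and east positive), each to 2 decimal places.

The central angle between A and B is δ = 1.0370 rad.
With f = 0.5, the slerp weights are sin((1−f)δ)/sin δ = 0.5757 and sin(fδ)/sin δ = 0.5757.
Weighted sum of the unit vectors: (0.5757)·(-0.4095,0.8047,0.4299) + (0.5757)·(0.0684,0.8986,-0.4334) = (-0.1963, 0.9805, -0.0020).
Converting back: φ = atan2(z, √(x²+y²)) = -0.11°, λ = atan2(y, x) = 101.32°.

-0.11°, 101.32°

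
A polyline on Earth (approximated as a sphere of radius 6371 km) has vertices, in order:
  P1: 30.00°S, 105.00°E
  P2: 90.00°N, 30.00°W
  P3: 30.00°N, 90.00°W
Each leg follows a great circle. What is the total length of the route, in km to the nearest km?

20015 km

Leg P1→P2: central angle 2.0944 rad, distance 13343.4 km.
Leg P2→P3: central angle 1.0472 rad, distance 6671.7 km.
Total: 13343.4 + 6671.7 ≈ 20015 km.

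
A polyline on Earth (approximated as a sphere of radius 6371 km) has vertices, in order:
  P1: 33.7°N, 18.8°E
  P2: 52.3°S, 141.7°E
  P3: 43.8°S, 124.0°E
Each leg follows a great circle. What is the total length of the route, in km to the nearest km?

16699 km

Leg P1→P2: central angle 2.3679 rad, distance 15086.1 km.
Leg P2→P3: central angle 0.2532 rad, distance 1613.0 km.
Total: 15086.1 + 1613.0 ≈ 16699 km.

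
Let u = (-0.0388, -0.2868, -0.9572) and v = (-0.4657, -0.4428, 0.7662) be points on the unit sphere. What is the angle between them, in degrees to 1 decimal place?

126.0°

u·v = -0.5883; |u| = 1.0000, |v| = 1.0000.
cos θ = (u·v)/(|u||v|) = -0.5883, so θ = 126.0°.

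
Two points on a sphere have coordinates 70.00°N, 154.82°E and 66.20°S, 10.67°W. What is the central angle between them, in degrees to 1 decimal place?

Let φ₁ = 1.2217 rad, φ₂ = -1.1554 rad, and Δλ = -2.8883 rad.
Haversine: a = sin²(Δφ/2) + cos φ₁ cos φ₂ sin²(Δλ/2) = 0.8609 + (0.3420)(0.4035)(0.9841) = 0.99670.
Central angle c = 2·arcsin(√a) = 3.02663 rad.
So the angular separation is 173.4°.

173.4°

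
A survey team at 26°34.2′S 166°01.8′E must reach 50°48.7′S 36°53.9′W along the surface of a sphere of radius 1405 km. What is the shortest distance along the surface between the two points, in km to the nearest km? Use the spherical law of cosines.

Let φ₁ = -0.4637 rad, φ₂ = -0.8868 rad, and Δλ = 2.7414 rad.
cos c = sin φ₁ sin φ₂ + cos φ₁ cos φ₂ cos Δλ = (-0.4473)(-0.7751) + (0.8944)(0.6319)(-0.9210) = -0.17381,
so c = arccos(-0.17381) = 1.74549 rad.
Distance = R·c = 1405 × 1.7455 ≈ 2452 km.

2452 km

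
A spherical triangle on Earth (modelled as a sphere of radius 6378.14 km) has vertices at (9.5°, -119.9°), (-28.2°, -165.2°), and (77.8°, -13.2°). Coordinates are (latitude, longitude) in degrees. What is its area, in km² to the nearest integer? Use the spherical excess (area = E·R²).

37130881 km²

Side lengths (central angles): a = 2.2476, b = 1.4692, c = 1.0082 rad; semiperimeter s = 2.3625.
By l'Huilier's theorem, tan(E/4) = √[tan(s/2) tan((s−a)/2) tan((s−b)/2) tan((s−c)/2)], giving spherical excess E = 0.9127 rad.
Area = E·R² = 0.9127 × (6378.14)² ≈ 37130881 km².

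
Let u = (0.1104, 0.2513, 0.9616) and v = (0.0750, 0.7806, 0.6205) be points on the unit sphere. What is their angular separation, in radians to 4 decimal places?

u·v = 0.8011; |u| = 1.0000, |v| = 1.0000.
cos θ = (u·v)/(|u||v|) = 0.8011, so θ = 0.6416 rad.

0.6416 rad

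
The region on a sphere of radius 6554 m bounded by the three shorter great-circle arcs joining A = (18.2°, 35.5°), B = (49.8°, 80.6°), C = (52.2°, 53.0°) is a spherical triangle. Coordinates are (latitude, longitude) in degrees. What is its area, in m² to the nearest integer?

Side lengths (central angles): a = 0.3041, b = 0.6400, c = 0.8347 rad; semiperimeter s = 0.8894.
By l'Huilier's theorem, tan(E/4) = √[tan(s/2) tan((s−a)/2) tan((s−b)/2) tan((s−c)/2)], giving spherical excess E = 0.0888 rad.
Area = E·R² = 0.0888 × (6554)² ≈ 3812643 m².

3812643 m²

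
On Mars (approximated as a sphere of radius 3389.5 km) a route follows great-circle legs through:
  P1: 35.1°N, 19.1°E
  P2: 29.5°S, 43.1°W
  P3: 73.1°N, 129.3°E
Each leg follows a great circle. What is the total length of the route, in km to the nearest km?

Leg P1→P2: central angle 1.5218 rad, distance 5158.2 km.
Leg P2→P3: central angle 2.3774 rad, distance 8058.2 km.
Total: 5158.2 + 8058.2 ≈ 13216 km.

13216 km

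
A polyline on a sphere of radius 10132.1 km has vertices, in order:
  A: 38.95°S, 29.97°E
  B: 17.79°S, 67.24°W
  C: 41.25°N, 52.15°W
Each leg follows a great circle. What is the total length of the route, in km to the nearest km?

25639 km

Leg A→B: central angle 1.4715 rad, distance 14909.4 km.
Leg B→C: central angle 1.0590 rad, distance 10729.8 km.
Total: 14909.4 + 10729.8 ≈ 25639 km.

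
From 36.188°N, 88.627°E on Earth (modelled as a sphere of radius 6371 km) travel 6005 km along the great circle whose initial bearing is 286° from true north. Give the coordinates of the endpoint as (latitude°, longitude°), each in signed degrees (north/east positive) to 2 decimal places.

Angular distance δ = d/R = 6005/6371 = 0.94255 rad; initial bearing θ = 4.9916 rad.
sin φ₂ = sin φ₁ cos δ + cos φ₁ sin δ cos θ = (0.5904)(0.5877) + (0.8071)(0.8091)(0.2756) = 0.5270, so φ₂ = 31.80°.
Δλ = atan2(sin θ sin δ cos φ₁, cos δ − sin φ₁ sin φ₂) = atan2(-0.6277, 0.2766) = -66.221°.
λ₂ = 88.627° − 66.221° = 22.41°.

31.80°, 22.41°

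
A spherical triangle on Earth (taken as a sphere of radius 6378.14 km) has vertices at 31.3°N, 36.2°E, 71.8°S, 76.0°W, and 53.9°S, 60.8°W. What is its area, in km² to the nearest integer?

Side lengths (central angles): a = 0.3327, b = 2.0727, c = 2.2073 rad; semiperimeter s = 2.3064.
By l'Huilier's theorem, tan(E/4) = √[tan(s/2) tan((s−a)/2) tan((s−b)/2) tan((s−c)/2)], giving spherical excess E = 0.5598 rad.
Area = E·R² = 0.5598 × (6378.14)² ≈ 22772487 km².

22772487 km²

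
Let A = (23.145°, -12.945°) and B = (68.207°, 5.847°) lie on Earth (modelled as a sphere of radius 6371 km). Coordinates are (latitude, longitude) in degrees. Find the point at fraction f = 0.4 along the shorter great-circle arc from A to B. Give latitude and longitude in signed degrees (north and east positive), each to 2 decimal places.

Central angle δ = 0.8119 rad. Interpolating on the sphere with fraction f = 0.4:
P = [sin((1−f)δ)·A + sin(fδ)·B] / sin δ = 0.6451·A + 0.4397·B in Cartesian coordinates,
giving P = (0.7405, -0.1163, 0.6619), i.e. latitude 41.44°, longitude -8.92°.

41.44°, -8.92°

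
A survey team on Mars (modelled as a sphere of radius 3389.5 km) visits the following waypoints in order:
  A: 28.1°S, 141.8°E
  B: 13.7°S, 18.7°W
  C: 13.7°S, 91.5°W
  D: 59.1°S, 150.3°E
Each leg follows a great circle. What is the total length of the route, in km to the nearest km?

17535 km

Leg A→B: central angle 2.3411 rad, distance 7935.0 km.
Leg B→C: central angle 1.2290 rad, distance 4165.6 km.
Leg C→D: central angle 1.6033 rad, distance 5434.6 km.
Total: 7935.0 + 4165.6 + 5434.6 ≈ 17535 km.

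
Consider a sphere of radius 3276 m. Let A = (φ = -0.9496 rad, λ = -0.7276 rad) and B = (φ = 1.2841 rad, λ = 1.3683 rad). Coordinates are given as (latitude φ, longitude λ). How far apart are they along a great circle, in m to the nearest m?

8554 m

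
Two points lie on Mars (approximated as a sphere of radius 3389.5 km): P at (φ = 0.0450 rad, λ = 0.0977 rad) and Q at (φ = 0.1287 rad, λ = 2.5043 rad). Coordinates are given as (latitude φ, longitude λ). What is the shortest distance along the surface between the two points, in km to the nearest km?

8094 km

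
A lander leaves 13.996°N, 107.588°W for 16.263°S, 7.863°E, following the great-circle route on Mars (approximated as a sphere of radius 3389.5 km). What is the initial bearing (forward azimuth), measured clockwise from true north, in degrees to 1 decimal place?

101.2°

Δλ = 115.451° = 2.0150 rad.
y = sin Δλ · cos φ₂ = (0.9030)(0.9600) = 0.8668
x = cos φ₁ sin φ₂ − sin φ₁ cos φ₂ cos Δλ = (0.9703)(-0.2800) − (0.2419)(0.9600)(-0.4297) = -0.1720
θ = atan2(y, x) = 101.22°, so the bearing is 101.2°.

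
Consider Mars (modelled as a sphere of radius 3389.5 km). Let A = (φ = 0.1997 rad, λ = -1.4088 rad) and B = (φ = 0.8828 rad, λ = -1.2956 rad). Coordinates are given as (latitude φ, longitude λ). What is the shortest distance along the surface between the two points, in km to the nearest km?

With latitudes φ₁ = 11.442°, φ₂ = 50.581° and longitude difference Δλ = 6.486°:
Haversine: a = sin²(Δφ/2) + cos φ₁ cos φ₂ sin²(Δλ/2) = 0.1122 + (0.9801)(0.6350)(0.0032) = 0.11418.
Central angle c = 2·arcsin(√a) = 0.68939 rad.
Distance = R·c = 3389.5 × 0.6894 ≈ 2337 km.

2337 km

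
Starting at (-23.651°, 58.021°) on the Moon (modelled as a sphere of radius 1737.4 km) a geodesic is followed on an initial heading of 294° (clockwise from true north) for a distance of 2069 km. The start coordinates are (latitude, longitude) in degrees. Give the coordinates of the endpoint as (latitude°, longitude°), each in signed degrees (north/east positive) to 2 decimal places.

Angular distance δ = d/R = 2069/1737.4 = 1.19086 rad; initial bearing θ = 5.1313 rad.
sin φ₂ = sin φ₁ cos δ + cos φ₁ sin δ cos θ = (-0.4012)(0.3709) + (0.9160)(0.9287)(0.4067) = 0.1972, so φ₂ = 11.37°.
Δλ = atan2(sin θ sin δ cos φ₁, cos δ − sin φ₁ sin φ₂) = atan2(-0.7771, 0.4500) = -59.928°.
λ₂ = 58.021° − 59.928° = -1.91°.

11.37°, -1.91°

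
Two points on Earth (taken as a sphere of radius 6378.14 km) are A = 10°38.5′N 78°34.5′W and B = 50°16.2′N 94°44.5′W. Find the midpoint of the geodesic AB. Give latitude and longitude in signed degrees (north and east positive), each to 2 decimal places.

30.70°, -84.93°

Central angle δ = 0.7297 rad. Interpolating on the sphere with fraction f = 0.5:
P = [sin((1−f)δ)·A + sin(fδ)·B] / sin δ = 0.5352·A + 0.5352·B in Cartesian coordinates,
giving P = (0.0759, -0.8565, 0.5105), i.e. latitude 30.70°, longitude -84.93°.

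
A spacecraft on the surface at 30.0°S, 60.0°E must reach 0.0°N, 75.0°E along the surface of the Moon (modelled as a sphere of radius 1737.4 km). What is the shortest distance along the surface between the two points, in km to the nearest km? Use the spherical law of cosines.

With latitudes φ₁ = -30.000°, φ₂ = 0.000° and longitude difference Δλ = 15.000°:
cos c = sin φ₁ sin φ₂ + cos φ₁ cos φ₂ cos Δλ = (-0.5000)(0.0000) + (0.8660)(1.0000)(0.9659) = 0.83652,
so c = arccos(0.83652) = 0.57990 rad.
Distance = R·c = 1737.4 × 0.5799 ≈ 1008 km.

1008 km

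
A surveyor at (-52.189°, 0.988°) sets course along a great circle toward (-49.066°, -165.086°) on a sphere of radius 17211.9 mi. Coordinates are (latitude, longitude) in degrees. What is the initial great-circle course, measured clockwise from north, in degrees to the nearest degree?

Δλ = -166.074° = -2.8985 rad.
y = sin Δλ · cos φ₂ = (-0.2407)(0.6552) = -0.1577
x = cos φ₁ sin φ₂ − sin φ₁ cos φ₂ cos Δλ = (0.6131)(-0.7555) − (-0.7900)(0.6552)(-0.9706) = -0.9656
θ = atan2(y, x) = -170.72°; adding 360° gives 189°.

189°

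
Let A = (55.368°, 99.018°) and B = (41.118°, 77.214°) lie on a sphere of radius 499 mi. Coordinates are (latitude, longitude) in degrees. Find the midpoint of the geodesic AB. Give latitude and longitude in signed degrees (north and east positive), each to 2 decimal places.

48.75°, 86.57°

The central angle between A and B is δ = 0.3522 rad.
With f = 0.5, the slerp weights are sin((1−f)δ)/sin δ = 0.5079 and sin(fδ)/sin δ = 0.5079.
Weighted sum of the unit vectors: (0.5079)·(-0.0891,0.5613,0.8228) + (0.5079)·(0.1667,0.7347,0.6576) = (0.0394, 0.6582, 0.7518).
Converting back: φ = atan2(z, √(x²+y²)) = 48.75°, λ = atan2(y, x) = 86.57°.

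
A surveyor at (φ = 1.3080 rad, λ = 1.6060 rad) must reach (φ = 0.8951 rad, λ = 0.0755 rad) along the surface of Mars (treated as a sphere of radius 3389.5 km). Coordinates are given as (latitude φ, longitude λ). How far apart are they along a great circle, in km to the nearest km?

Let φ₁ = 1.3080 rad, φ₂ = 0.8951 rad, and Δλ = -1.5305 rad.
cos c = sin φ₁ sin φ₂ + cos φ₁ cos φ₂ cos Δλ = (0.9657)(0.7803) + (0.2598)(0.6254)(0.0403) = 0.76003,
so c = arccos(0.76003) = 0.70744 rad.
Distance = R·c = 3389.5 × 0.7074 ≈ 2398 km.

2398 km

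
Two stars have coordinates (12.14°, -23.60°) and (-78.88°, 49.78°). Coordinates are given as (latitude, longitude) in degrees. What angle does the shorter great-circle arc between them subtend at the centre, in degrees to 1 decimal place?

98.8°

Let φ₁ = 0.2119 rad, φ₂ = -1.3767 rad, and Δλ = 1.2807 rad.
Haversine: a = sin²(Δφ/2) + cos φ₁ cos φ₂ sin²(Δλ/2) = 0.5089 + (0.9776)(0.1929)(0.3570) = 0.57621.
Central angle c = 2·arcsin(√a) = 1.72382 rad.
So the angular separation is 98.8°.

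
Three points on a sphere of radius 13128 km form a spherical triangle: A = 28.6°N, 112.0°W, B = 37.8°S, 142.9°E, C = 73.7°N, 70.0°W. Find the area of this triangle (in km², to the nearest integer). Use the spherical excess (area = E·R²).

305983421 km²

Side lengths (central angles): a = 2.4567, b = 0.8729, c = 2.0648 rad; semiperimeter s = 2.6972.
By l'Huilier's theorem, tan(E/4) = √[tan(s/2) tan((s−a)/2) tan((s−b)/2) tan((s−c)/2)], giving spherical excess E = 1.7754 rad.
Area = E·R² = 1.7754 × (13128)² ≈ 305983421 km².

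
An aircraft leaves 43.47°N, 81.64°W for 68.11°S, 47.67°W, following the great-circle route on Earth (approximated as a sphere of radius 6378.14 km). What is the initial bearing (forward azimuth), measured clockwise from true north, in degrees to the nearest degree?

With φ₁ = 0.7587, φ₂ = -1.1887, Δλ = 0.5929 rad, the forward-azimuth formula gives
θ = atan2( sin Δλ cos φ₂ , cos φ₁ sin φ₂ − sin φ₁ cos φ₂ cos Δλ ) = atan2(0.2083, -0.8861) = 166.77°.
So the initial bearing is 167°.

167°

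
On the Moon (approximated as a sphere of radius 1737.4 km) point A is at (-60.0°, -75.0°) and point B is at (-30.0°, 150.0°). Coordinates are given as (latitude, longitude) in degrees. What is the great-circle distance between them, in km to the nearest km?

2508 km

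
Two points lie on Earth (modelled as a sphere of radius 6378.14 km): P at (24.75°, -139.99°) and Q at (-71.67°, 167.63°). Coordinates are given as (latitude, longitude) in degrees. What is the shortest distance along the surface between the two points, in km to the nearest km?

11454 km

Let φ₁ = 0.4320 rad, φ₂ = -1.2509 rad, and Δλ = -0.9142 rad.
Haversine: a = sin²(Δφ/2) + cos φ₁ cos φ₂ sin²(Δλ/2) = 0.5559 + (0.9081)(0.3145)(0.1948) = 0.61154.
Central angle c = 2·arcsin(√a) = 1.79577 rad.
Distance = R·c = 6378.14 × 1.7958 ≈ 11454 km.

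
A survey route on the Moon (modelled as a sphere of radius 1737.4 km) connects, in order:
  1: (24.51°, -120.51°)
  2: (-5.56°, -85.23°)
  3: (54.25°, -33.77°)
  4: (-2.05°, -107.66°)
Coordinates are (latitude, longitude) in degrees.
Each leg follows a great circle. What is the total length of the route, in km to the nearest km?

6111 km

Leg 1→2: central angle 0.7967 rad, distance 1384.1 km.
Leg 2→3: central angle 1.2832 rad, distance 2229.4 km.
Leg 3→4: central angle 1.4374 rad, distance 2497.4 km.
Total: 1384.1 + 2229.4 + 2497.4 ≈ 6111 km.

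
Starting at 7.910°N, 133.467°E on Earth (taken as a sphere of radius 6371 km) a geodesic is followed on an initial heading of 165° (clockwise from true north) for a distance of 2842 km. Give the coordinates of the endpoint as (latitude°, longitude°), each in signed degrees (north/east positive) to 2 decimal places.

-16.78°, 140.16°

Angular distance δ = d/R = 2842/6371 = 0.44608 rad; initial bearing θ = 2.8798 rad.
sin φ₂ = sin φ₁ cos δ + cos φ₁ sin δ cos θ = (0.1376)(0.9021) + (0.9905)(0.4314)(-0.9659) = -0.2886, so φ₂ = -16.78°.
Δλ = atan2(sin θ sin δ cos φ₁, cos δ − sin φ₁ sin φ₂) = atan2(0.1106, 0.9419) = 6.697°.
λ₂ = 133.467° + 6.697° = 140.16°.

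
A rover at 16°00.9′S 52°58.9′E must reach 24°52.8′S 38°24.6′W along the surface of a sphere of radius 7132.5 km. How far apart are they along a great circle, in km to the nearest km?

In radians: φ₁ = -0.2795, φ₂ = -0.4342, Δλ = -91.392° = -1.5951 rad.
cos c = sin φ₁ sin φ₂ + cos φ₁ cos φ₂ cos Δλ = (-0.2759)(-0.4207) + (0.9612)(0.9072)(-0.0243) = 0.09489,
so c = arccos(0.09489) = 1.47576 rad.
Distance = R·c = 7132.5 × 1.4758 ≈ 10526 km.

10526 km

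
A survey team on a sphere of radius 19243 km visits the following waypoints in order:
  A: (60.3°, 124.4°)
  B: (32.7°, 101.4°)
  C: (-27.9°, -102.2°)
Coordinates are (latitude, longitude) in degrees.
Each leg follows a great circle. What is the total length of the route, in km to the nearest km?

Leg A→B: central angle 0.5490 rad, distance 10563.9 km.
Leg B→C: central angle 2.7771 rad, distance 53439.0 km.
Total: 10563.9 + 53439.0 ≈ 64003 km.

64003 km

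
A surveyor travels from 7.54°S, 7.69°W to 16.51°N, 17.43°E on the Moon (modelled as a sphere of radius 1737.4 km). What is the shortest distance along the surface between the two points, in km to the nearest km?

1049 km

Let φ₁ = -0.1316 rad, φ₂ = 0.2882 rad, and Δλ = 0.4384 rad.
cos c = sin φ₁ sin φ₂ + cos φ₁ cos φ₂ cos Δλ = (-0.1312)(0.2842) + (0.9914)(0.9588)(0.9054) = 0.82329,
so c = arccos(0.82329) = 0.60361 rad.
Distance = R·c = 1737.4 × 0.6036 ≈ 1049 km.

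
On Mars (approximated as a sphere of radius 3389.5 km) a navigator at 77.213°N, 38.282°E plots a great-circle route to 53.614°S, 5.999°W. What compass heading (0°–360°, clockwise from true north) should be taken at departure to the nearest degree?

Δλ = -44.281° = -0.7728 rad.
y = sin Δλ · cos φ₂ = (-0.6982)(0.5932) = -0.4142
x = cos φ₁ sin φ₂ − sin φ₁ cos φ₂ cos Δλ = (0.2213)(-0.8050) − (0.9752)(0.5932)(0.7159) = -0.5923
θ = atan2(y, x) = -145.04°; adding 360° gives 215°.

215°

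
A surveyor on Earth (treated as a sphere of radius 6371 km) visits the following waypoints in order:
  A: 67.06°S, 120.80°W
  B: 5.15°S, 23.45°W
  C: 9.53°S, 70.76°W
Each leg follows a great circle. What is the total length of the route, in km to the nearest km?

Leg A→B: central angle 1.5378 rad, distance 9797.2 km.
Leg B→C: central angle 0.8219 rad, distance 5236.3 km.
Total: 9797.2 + 5236.3 ≈ 15034 km.

15034 km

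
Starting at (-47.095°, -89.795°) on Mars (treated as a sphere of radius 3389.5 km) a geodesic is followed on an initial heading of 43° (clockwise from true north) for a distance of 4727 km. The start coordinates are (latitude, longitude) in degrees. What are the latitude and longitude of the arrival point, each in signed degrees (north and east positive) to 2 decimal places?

Angular distance δ = d/R = 4727/3389.5 = 1.39460 rad; initial bearing θ = 0.7505 rad.
sin φ₂ = sin φ₁ cos δ + cos φ₁ sin δ cos θ = (-0.7325)(0.1753) + (0.6808)(0.9845)(0.7314) = 0.3618, so φ₂ = 21.21°.
Δλ = atan2(sin θ sin δ cos φ₁, cos δ − sin φ₁ sin φ₂) = atan2(0.4571, 0.4403) = 46.073°.
λ₂ = -89.795° + 46.073° = -43.72°.

21.21°, -43.72°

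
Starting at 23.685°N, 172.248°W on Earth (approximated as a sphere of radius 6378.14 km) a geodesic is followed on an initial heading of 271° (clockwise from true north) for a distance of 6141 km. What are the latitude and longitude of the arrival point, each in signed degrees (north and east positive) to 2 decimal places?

Angular distance δ = d/R = 6141/6378.14 = 0.96282 rad; initial bearing θ = 4.7298 rad.
sin φ₂ = sin φ₁ cos δ + cos φ₁ sin δ cos θ = (0.4017)(0.5712) + (0.9158)(0.8208)(0.0175) = 0.2426, so φ₂ = 14.04°.
Δλ = atan2(sin θ sin δ cos φ₁, cos δ − sin φ₁ sin φ₂) = atan2(-0.7516, 0.4738) = -57.774°.
λ₂ = -172.248° − 57.774° = -230.02° → 129.98° after wrapping to (−180°, 180°].

14.04°, 129.98°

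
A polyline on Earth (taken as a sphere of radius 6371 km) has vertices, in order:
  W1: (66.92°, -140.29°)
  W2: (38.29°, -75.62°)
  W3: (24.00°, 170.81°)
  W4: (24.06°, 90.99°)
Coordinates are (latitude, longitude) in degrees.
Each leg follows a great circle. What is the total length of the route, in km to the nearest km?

Leg W1→W2: central angle 0.7930 rad, distance 5052.5 km.
Leg W2→W3: central angle 1.6055 rad, distance 10228.6 km.
Leg W3→W4: central angle 1.2522 rad, distance 7977.6 km.
Total: 5052.5 + 10228.6 + 7977.6 ≈ 23259 km.

23259 km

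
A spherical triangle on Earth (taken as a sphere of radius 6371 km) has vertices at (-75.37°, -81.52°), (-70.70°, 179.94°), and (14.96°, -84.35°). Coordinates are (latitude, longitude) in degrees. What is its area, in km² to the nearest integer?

Side lengths (central angles): a = 1.8498, b = 1.5769, c = 0.4492 rad; semiperimeter s = 1.9379.
By l'Huilier's theorem, tan(E/4) = √[tan(s/2) tan((s−a)/2) tan((s−b)/2) tan((s−c)/2)], giving spherical excess E = 0.4140 rad.
Area = E·R² = 0.4140 × (6371)² ≈ 16805701 km².

16805701 km²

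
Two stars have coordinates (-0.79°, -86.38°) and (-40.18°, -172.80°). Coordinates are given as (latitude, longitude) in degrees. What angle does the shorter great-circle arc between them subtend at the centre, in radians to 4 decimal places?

1.5142 rad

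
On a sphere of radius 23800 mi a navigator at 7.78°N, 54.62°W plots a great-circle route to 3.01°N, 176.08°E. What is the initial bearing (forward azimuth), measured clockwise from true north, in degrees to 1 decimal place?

Δλ = -129.300° = -2.2567 rad.
y = sin Δλ · cos φ₂ = (-0.7738)(0.9986) = -0.7728
x = cos φ₁ sin φ₂ − sin φ₁ cos φ₂ cos Δλ = (0.9908)(0.0525) − (0.1354)(0.9986)(-0.6334) = 0.1376
θ = atan2(y, x) = -79.90°; adding 360° gives 280.1°.

280.1°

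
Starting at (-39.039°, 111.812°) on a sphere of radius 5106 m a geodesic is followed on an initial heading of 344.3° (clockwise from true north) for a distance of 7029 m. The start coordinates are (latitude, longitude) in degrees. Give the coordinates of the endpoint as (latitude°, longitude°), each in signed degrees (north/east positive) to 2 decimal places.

37.75°, 92.19°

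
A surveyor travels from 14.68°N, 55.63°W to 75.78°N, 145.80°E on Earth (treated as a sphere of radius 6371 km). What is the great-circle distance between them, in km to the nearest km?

In radians: φ₁ = 0.2562, φ₂ = 1.3226, Δλ = -158.570° = -2.7676 rad.
Haversine: a = sin²(Δφ/2) + cos φ₁ cos φ₂ sin²(Δλ/2) = 0.2584 + (0.9674)(0.2456)(0.9654) = 0.48777.
Central angle c = 2·arcsin(√a) = 1.54634 rad.
Distance = R·c = 6371 × 1.5463 ≈ 9852 km.

9852 km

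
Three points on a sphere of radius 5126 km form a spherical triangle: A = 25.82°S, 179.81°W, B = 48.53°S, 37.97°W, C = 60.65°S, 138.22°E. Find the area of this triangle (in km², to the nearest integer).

14886698 km²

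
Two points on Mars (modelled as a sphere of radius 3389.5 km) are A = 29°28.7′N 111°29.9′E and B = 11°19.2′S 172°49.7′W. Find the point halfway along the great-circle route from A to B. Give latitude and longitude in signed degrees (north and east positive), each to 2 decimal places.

The central angle between A and B is δ = 1.4559 rad.
With f = 0.5, the slerp weights are sin((1−f)δ)/sin δ = 0.6698 and sin(fδ)/sin δ = 0.6698.
Weighted sum of the unit vectors: (0.6698)·(-0.3190,0.8100,0.4921) + (0.6698)·(-0.9729,-0.1224,-0.1963) = (-0.8653, 0.4605, 0.1981).
Converting back: φ = atan2(z, √(x²+y²)) = 11.43°, λ = atan2(y, x) = 151.98°.

11.43°, 151.98°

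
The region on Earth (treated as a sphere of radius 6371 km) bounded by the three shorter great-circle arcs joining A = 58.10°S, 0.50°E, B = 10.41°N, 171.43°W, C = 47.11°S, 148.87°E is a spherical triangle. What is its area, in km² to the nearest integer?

Side lengths (central angles): a = 1.1781, b = 1.2495, c = 2.3023 rad; semiperimeter s = 2.3650.
By l'Huilier's theorem, tan(E/4) = √[tan(s/2) tan((s−a)/2) tan((s−b)/2) tan((s−c)/2)], giving spherical excess E = 0.7107 rad.
Area = E·R² = 0.7107 × (6371)² ≈ 28846184 km².

28846184 km²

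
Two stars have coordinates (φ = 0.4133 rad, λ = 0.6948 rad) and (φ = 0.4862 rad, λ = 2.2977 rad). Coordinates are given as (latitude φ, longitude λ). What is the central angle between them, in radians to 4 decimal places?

In radians: φ₁ = 0.4133, φ₂ = 0.4862, Δλ = 91.839° = 1.6029 rad.
cos c = sin φ₁ sin φ₂ + cos φ₁ cos φ₂ cos Δλ = (0.4016)(0.4673) + (0.9158)(0.8841)(-0.0321) = 0.16168,
so c = arccos(0.16168) = 1.40840 rad.
So the angular separation is 1.4084 rad.

1.4084 rad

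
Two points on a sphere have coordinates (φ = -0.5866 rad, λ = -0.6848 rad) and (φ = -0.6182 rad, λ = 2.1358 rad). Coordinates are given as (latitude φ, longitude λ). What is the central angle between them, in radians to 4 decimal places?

Let φ₁ = -0.5866 rad, φ₂ = -0.6182 rad, and Δλ = 2.8206 rad.
cos c = sin φ₁ sin φ₂ + cos φ₁ cos φ₂ cos Δλ = (-0.5535)(-0.5796) + (0.8328)(0.8149)(-0.9489) = -0.32321,
so c = arccos(-0.32321) = 1.89992 rad.
So the angular separation is 1.8999 rad.

1.8999 rad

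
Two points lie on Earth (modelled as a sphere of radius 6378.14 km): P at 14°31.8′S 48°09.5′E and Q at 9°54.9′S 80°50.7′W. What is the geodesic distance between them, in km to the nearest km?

13786 km

With latitudes φ₁ = -14.530°, φ₂ = -9.915° and longitude difference Δλ = -129.003°:
cos c = sin φ₁ sin φ₂ + cos φ₁ cos φ₂ cos Δλ = (-0.2509)(-0.1722) + (0.9680)(0.9851)(-0.6294) = -0.55694,
so c = arccos(-0.55694) = 2.16149 rad.
Distance = R·c = 6378.14 × 2.1615 ≈ 13786 km.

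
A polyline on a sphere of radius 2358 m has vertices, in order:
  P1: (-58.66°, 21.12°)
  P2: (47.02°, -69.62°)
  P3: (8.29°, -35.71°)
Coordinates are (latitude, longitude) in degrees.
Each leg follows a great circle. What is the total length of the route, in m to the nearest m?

Leg P1→P2: central angle 2.2516 rad, distance 5309.3 m.
Leg P2→P3: central angle 0.8428 rad, distance 1987.4 m.
Total: 5309.3 + 1987.4 ≈ 7297 m.

7297 m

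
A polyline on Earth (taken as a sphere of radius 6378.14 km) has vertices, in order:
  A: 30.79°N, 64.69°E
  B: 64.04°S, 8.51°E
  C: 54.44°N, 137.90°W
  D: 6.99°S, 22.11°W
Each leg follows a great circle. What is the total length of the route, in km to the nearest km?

Leg A→B: central angle 1.8245 rad, distance 11636.6 km.
Leg B→C: central angle 2.8038 rad, distance 17883.0 km.
Leg C→D: central angle 1.9285 rad, distance 12300.3 km.
Total: 11636.6 + 17883.0 + 12300.3 ≈ 41820 km.

41820 km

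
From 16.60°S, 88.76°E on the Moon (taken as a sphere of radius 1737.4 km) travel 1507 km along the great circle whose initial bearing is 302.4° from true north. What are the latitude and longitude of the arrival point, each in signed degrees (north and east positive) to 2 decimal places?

11.94°, 47.60°

Angular distance δ = d/R = 1507/1737.4 = 0.86739 rad; initial bearing θ = 5.2779 rad.
sin φ₂ = sin φ₁ cos δ + cos φ₁ sin δ cos θ = (-0.2857)(0.6468) + (0.9583)(0.7626)(0.5358) = 0.2068, so φ₂ = 11.94°.
Δλ = atan2(sin θ sin δ cos φ₁, cos δ − sin φ₁ sin φ₂) = atan2(-0.6171, 0.7059) = -41.159°.
λ₂ = 88.760° − 41.159° = 47.60°.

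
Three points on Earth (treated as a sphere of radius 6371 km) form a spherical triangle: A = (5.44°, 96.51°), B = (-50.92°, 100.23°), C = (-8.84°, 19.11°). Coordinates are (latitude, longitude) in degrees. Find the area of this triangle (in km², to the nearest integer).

Side lengths (central angles): a = 1.3536, b = 1.3694, c = 0.9853 rad; semiperimeter s = 1.8542.
By l'Huilier's theorem, tan(E/4) = √[tan(s/2) tan((s−a)/2) tan((s−b)/2) tan((s−c)/2)], giving spherical excess E = 0.7807 rad.
Area = E·R² = 0.7807 × (6371)² ≈ 31688229 km².

31688229 km²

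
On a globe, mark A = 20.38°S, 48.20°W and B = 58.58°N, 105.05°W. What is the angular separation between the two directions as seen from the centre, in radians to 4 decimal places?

1.6008 rad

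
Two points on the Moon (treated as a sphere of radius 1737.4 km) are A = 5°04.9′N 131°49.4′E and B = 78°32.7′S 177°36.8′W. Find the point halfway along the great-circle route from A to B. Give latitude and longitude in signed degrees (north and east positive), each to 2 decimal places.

The central angle between A and B is δ = 1.5319 rad.
With f = 0.5, the slerp weights are sin((1−f)δ)/sin δ = 0.6938 and sin(fδ)/sin δ = 0.6938.
Weighted sum of the unit vectors: (0.6938)·(-0.6642,0.7423,0.0886) + (0.6938)·(-0.1984,-0.0083,-0.9801) = (-0.5985, 0.5092, -0.6185).
Converting back: φ = atan2(z, √(x²+y²)) = -38.21°, λ = atan2(y, x) = 139.61°.

-38.21°, 139.61°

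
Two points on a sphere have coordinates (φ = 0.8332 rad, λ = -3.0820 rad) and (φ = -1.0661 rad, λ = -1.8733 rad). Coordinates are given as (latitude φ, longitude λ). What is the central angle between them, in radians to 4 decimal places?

2.1325 rad

Let φ₁ = 0.8332 rad, φ₂ = -1.0661 rad, and Δλ = 1.2087 rad.
Haversine: a = sin²(Δφ/2) + cos φ₁ cos φ₂ sin²(Δλ/2) = 0.6613 + (0.6725)(0.4835)(0.3229) = 0.76631.
Central angle c = 2·arcsin(√a) = 2.13249 rad.
So the angular separation is 2.1325 rad.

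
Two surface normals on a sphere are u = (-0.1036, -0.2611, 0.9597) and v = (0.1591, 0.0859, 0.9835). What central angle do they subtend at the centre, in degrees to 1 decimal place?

25.2°

u·v = 0.9050; |u| = 1.0000, |v| = 1.0000.
cos θ = (u·v)/(|u||v|) = 0.9050, so θ = 25.2°.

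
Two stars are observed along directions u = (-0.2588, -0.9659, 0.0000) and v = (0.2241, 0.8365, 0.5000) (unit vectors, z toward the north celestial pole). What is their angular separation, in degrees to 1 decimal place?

150.0°

u·v = -0.8660; |u| = 1.0000, |v| = 1.0000.
cos θ = (u·v)/(|u||v|) = -0.8660, so θ = 150.0°.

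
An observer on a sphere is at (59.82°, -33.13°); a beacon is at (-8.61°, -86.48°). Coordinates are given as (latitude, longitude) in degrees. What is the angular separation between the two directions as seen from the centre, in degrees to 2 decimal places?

In radians: φ₁ = 1.0441, φ₂ = -0.1503, Δλ = -53.350° = -0.9311 rad.
Haversine: a = sin²(Δφ/2) + cos φ₁ cos φ₂ sin²(Δλ/2) = 0.3162 + (0.5027)(0.9887)(0.2015) = 0.41636.
Central angle c = 2·arcsin(√a) = 1.40272 rad.
So the angular separation is 80.37°.

80.37°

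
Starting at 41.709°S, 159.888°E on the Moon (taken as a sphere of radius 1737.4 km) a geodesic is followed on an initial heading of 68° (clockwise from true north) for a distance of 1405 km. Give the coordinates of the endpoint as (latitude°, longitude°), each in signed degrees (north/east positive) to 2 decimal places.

-14.90°, -156.16°

Angular distance δ = d/R = 1405/1737.4 = 0.80868 rad; initial bearing θ = 1.1868 rad.
sin φ₂ = sin φ₁ cos δ + cos φ₁ sin δ cos θ = (-0.6653)(0.6905) + (0.7465)(0.7234)(0.3746) = -0.2571, so φ₂ = -14.90°.
Δλ = atan2(sin θ sin δ cos φ₁, cos δ − sin φ₁ sin φ₂) = atan2(0.5007, 0.5194) = 43.950°.
λ₂ = 159.888° + 43.950° = 203.84° → -156.16° after wrapping to (−180°, 180°].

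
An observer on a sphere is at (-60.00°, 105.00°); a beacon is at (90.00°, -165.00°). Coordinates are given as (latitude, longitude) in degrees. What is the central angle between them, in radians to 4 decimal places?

2.6180 rad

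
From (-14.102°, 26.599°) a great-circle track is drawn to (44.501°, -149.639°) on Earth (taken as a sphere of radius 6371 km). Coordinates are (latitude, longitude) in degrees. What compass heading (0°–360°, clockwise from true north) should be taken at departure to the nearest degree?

355°

Δλ = -176.238° = -3.0759 rad.
y = sin Δλ · cos φ₂ = (-0.0656)(0.7132) = -0.0468
x = cos φ₁ sin φ₂ − sin φ₁ cos φ₂ cos Δλ = (0.9699)(0.7009) − (-0.2436)(0.7132)(-0.9978) = 0.5064
θ = atan2(y, x) = -5.28°; adding 360° gives 355°.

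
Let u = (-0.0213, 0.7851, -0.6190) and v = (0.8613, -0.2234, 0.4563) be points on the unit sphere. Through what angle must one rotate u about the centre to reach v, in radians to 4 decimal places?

2.0671 rad

u·v = -0.4762; |u| = 1.0000, |v| = 1.0000.
cos θ = (u·v)/(|u||v|) = -0.4762, so θ = 2.0671 rad.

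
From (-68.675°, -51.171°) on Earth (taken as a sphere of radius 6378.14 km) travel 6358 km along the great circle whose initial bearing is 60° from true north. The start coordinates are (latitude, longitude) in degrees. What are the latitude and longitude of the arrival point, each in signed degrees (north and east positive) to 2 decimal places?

-20.68°, -0.16°

Angular distance δ = d/R = 6358/6378.14 = 0.99684 rad; initial bearing θ = 1.0472 rad.
sin φ₂ = sin φ₁ cos δ + cos φ₁ sin δ cos θ = (-0.9315)(0.5430) + (0.3637)(0.8398)(0.5000) = -0.3531, so φ₂ = -20.68°.
Δλ = atan2(sin θ sin δ cos φ₁, cos δ − sin φ₁ sin φ₂) = atan2(0.2645, 0.2140) = 51.016°.
λ₂ = -51.171° + 51.016° = -0.16°.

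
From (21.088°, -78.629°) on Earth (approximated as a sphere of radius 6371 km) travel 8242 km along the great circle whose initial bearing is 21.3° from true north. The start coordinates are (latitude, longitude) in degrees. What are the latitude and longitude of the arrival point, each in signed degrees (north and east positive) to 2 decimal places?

Angular distance δ = d/R = 8242/6371 = 1.29367 rad; initial bearing θ = 0.3718 rad.
sin φ₂ = sin φ₁ cos δ + cos φ₁ sin δ cos θ = (0.3598)(0.2736) + (0.9330)(0.9618)(0.9317) = 0.9346, so φ₂ = 69.16°.
Δλ = atan2(sin θ sin δ cos φ₁, cos δ − sin φ₁ sin φ₂) = atan2(0.3260, -0.0627) = 100.882°.
λ₂ = -78.629° + 100.882° = 22.25°.

69.16°, 22.25°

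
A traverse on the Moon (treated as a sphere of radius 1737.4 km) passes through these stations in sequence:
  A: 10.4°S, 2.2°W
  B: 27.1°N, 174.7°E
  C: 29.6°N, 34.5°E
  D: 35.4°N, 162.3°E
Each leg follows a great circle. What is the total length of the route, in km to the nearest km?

11319 km

Leg A→B: central angle 2.8457 rad, distance 4944.1 km.
Leg B→C: central angle 1.9494 rad, distance 3387.0 km.
Leg C→D: central angle 1.7196 rad, distance 2987.7 km.
Total: 4944.1 + 3387.0 + 2987.7 ≈ 11319 km.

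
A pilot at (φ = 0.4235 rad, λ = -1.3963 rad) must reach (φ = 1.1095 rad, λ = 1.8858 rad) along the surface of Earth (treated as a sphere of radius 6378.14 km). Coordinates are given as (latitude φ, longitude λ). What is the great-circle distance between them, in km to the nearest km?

In radians: φ₁ = 0.4235, φ₂ = 1.1095, Δλ = -171.950° = -3.0011 rad.
cos c = sin φ₁ sin φ₂ + cos φ₁ cos φ₂ cos Δλ = (0.4110)(0.8955) + (0.9117)(0.4451)(-0.9901) = -0.03379,
so c = arccos(-0.03379) = 1.60459 rad.
Distance = R·c = 6378.14 × 1.6046 ≈ 10234 km.

10234 km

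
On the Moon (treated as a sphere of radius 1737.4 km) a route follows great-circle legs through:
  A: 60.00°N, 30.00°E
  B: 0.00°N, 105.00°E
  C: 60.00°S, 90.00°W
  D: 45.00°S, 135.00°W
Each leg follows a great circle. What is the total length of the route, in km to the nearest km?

7031 km

Leg A→B: central angle 1.4410 rad, distance 2503.6 km.
Leg B→C: central angle 2.0748 rad, distance 3604.8 km.
Leg C→D: central angle 0.5309 rad, distance 922.3 km.
Total: 2503.6 + 3604.8 + 922.3 ≈ 7031 km.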